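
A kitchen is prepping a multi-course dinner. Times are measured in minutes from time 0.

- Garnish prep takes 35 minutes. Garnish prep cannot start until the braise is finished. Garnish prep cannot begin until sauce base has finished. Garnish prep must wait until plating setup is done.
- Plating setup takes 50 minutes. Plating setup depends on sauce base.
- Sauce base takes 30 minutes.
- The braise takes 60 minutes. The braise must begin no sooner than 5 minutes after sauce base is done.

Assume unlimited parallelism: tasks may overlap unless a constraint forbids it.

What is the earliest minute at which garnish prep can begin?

95

Sauce base has no prerequisites, so it starts at minute 0 and finishes at minute 30.
Plating setup waits on sauce base (finishes minute 30), so it starts at minute 30 and finishes at 30 + 50 = minute 80.
The braise waits on sauce base (finishes minute 30, plus 5-minute gap → minute 35), so it starts at minute 35 and finishes at 35 + 60 = minute 95.
Garnish prep waits on the braise (finishes minute 95); sauce base (finishes minute 30); plating setup (finishes minute 80). The latest of these is minute 95, which is the earliest garnish prep can start.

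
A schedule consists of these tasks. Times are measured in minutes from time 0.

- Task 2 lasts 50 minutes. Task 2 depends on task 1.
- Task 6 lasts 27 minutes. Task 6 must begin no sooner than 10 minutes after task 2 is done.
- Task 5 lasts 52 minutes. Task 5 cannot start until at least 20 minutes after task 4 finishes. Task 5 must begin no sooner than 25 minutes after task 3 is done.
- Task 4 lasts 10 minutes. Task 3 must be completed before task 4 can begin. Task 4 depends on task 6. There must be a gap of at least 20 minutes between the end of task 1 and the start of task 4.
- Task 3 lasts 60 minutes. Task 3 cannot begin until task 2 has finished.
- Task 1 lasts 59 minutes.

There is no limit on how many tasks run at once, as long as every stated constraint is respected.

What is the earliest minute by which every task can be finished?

251

Task 1 can start immediately at minute 0; it finishes at minute 59.
Task 2 waits on task 1 (finishes minute 59), so it starts at minute 59 and finishes at 59 + 50 = minute 109.
Task 6 waits on task 2 (finishes minute 109, plus 10-minute gap → minute 119), so it starts at minute 119 and finishes at 119 + 27 = minute 146.
Task 3 cannot begin until task 2 (finishes minute 109). It runs from minute 109 to 109 + 60 = minute 169.
Task 4 needs all of task 3 (finishes minute 169); task 6 (finishes minute 146); task 1 (finishes minute 59, plus 20-minute gap → minute 79). That puts its earliest start at minute 169; it finishes at 169 + 10 = minute 179.
Task 5 has to wait for task 4 (finishes minute 179, plus 20-minute gap → minute 199); task 3 (finishes minute 169, plus 25-minute gap → minute 194). The latest of these is minute 199, so task 5 runs minute 199 to 199 + 52 = minute 251.
All tasks are finished once the last one completes. Finish times: Task 1 at 59, Task 2 at 109, Task 3 at 169, Task 4 at 179, Task 5 at 251, Task 6 at 146. The latest is minute 251.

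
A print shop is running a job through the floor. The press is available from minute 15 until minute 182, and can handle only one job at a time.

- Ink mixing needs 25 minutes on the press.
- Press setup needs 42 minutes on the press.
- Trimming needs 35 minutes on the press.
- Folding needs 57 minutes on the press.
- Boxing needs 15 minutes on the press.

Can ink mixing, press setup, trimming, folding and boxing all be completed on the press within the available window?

No

The press window is 182 − 15 = 167 minutes.
Running back to back, the jobs need 25 + 42 + 35 + 57 + 15 = 174 minutes on the press.
Since 174 > 167, they cannot all fit.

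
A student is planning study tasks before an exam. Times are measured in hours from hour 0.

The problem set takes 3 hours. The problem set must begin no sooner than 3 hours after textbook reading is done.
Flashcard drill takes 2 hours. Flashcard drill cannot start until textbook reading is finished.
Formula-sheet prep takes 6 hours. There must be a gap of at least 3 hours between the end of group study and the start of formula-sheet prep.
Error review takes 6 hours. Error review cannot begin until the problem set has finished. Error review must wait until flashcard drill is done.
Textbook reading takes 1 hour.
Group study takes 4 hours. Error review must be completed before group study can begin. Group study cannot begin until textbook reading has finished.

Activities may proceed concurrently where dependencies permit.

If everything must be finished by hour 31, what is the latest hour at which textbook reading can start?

5

Nothing follows formula-sheet prep; the deadline of hour 31 is its only limit. It must start by 31 − 6 = hour 25.
Group study feeds into formula-sheet prep (must start by hour 25, minus 3-hour gap → hour 22); so group study must finish by hour 22 and therefore start by hour 18.
Since group study (must start by hour 18) depends on it, error review must finish by hour 18. Backing off its 6-hour duration gives a latest start of hour 12.
The problem set has to be done before error review (must start by hour 12). That means finishing by hour 12, i.e. starting by 12 − 3 = hour 9.
Since error review (must start by hour 12) depends on it, flashcard drill must finish by hour 12. Backing off its 2-hour duration gives a latest start of hour 10.
For textbook reading: the problem set (must start by hour 9, minus 3-hour gap → hour 6); flashcard drill (must start by hour 10); group study (must start by hour 18). The most restrictive is hour 6; with a 1-hour duration, textbook reading must start by hour 5.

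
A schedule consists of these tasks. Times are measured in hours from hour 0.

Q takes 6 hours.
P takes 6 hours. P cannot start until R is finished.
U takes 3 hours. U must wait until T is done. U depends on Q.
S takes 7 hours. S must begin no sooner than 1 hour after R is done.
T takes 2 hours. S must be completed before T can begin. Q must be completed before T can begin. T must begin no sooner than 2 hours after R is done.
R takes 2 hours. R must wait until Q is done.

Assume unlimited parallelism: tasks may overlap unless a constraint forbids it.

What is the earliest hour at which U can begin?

Q can start immediately at hour 0; it finishes at hour 6.
R waits on Q (finishes hour 6), so it starts at hour 6 and finishes at 6 + 2 = hour 8.
After R (finishes hour 8, plus 1-hour gap → hour 9), S can start at hour 9 and finishes at hour 16.
For T: S (finishes hour 16); Q (finishes hour 6); R (finishes hour 8, plus 2-hour gap → hour 10). Taking the maximum gives a start of hour 16, and it finishes at 16 + 2 = hour 18.
U waits on T (finishes hour 18); Q (finishes hour 6). The latest of these is hour 18, which is the earliest U can start.

18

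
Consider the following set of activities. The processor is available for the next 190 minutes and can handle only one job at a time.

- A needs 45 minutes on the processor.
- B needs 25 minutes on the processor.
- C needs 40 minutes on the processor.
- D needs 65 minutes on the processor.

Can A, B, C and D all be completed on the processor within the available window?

Running back to back, the jobs need 45 + 25 + 40 + 65 = 175 minutes on the processor.
Since 175 ≤ 190, they fit within the window.

Yes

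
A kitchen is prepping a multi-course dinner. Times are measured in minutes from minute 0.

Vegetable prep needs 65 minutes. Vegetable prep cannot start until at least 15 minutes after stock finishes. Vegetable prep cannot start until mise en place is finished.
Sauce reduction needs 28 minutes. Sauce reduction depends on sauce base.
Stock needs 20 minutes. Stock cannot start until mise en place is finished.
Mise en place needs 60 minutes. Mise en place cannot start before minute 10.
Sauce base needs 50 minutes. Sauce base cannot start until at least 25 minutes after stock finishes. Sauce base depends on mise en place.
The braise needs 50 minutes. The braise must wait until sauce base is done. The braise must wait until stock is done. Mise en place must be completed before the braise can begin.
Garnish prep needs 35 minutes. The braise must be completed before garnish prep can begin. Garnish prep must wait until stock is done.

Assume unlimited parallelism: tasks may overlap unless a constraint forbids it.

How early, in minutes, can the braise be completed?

215

Mise en place waits on its own release at minute 10, so it starts at minute 10 and finishes at 10 + 60 = minute 70.
Stock waits on mise en place (finishes minute 70), so it starts at minute 70 and finishes at 70 + 20 = minute 90.
Sauce base cannot start until stock (finishes minute 90, plus 25-minute gap → minute 115); mise en place (finishes minute 70). The controlling bound is minute 115, so sauce base finishes at 115 + 50 = minute 165.
For the braise: sauce base (finishes minute 165); stock (finishes minute 90); mise en place (finishes minute 70). Taking the maximum gives a start of minute 165, and it finishes at 165 + 50 = minute 215.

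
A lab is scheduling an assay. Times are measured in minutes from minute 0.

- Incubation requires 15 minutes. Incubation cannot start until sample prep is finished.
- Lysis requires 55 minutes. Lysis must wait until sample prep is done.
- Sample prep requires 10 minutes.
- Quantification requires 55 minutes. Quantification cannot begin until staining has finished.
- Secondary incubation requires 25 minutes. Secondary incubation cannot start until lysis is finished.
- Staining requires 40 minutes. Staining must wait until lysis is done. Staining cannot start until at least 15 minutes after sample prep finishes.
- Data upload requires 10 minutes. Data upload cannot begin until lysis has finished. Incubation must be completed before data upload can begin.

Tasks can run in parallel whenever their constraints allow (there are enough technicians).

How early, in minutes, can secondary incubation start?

Nothing blocks sample prep, so it runs from minute 0 to minute 10.
Lysis waits on sample prep (finishes minute 10), so it starts at minute 10 and finishes at 10 + 55 = minute 65.
Secondary incubation waits on lysis (finishes minute 65), so the earliest it can start is minute 65.

65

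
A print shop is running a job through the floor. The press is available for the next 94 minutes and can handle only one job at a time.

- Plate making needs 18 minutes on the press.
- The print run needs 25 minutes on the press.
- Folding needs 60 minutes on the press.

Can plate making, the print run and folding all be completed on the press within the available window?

No

Running back to back, the jobs need 18 + 25 + 60 = 103 minutes on the press.
Since 103 > 94, they cannot all fit.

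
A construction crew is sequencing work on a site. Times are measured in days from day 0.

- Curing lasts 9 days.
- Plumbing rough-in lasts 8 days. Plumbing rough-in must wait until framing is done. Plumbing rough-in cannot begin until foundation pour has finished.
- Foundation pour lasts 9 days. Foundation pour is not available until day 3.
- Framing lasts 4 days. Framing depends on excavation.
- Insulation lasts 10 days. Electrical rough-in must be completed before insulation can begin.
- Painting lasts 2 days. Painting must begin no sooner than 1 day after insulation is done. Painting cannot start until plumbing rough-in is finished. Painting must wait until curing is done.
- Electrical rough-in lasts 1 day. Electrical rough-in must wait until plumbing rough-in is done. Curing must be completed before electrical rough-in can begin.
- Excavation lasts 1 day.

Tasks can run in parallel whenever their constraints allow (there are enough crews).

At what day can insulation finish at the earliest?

Curing has no prerequisites, so it starts at day 0 and finishes at day 9.
Foundation pour waits on its own release at day 3, so it starts at day 3 and finishes at 3 + 9 = day 12.
Excavation can start immediately at day 0; it finishes at day 1.
After excavation (finishes day 1), framing can start at day 1 and finishes at day 5.
Plumbing rough-in needs all of framing (finishes day 5); foundation pour (finishes day 12). That puts its earliest start at day 12; it finishes at 12 + 8 = day 20.
For electrical rough-in: plumbing rough-in (finishes day 20); curing (finishes day 9). Taking the maximum gives a start of day 20, and it finishes at 20 + 1 = day 21.
Insulation cannot begin until electrical rough-in (finishes day 21). It runs from day 21 to 21 + 10 = day 31.

31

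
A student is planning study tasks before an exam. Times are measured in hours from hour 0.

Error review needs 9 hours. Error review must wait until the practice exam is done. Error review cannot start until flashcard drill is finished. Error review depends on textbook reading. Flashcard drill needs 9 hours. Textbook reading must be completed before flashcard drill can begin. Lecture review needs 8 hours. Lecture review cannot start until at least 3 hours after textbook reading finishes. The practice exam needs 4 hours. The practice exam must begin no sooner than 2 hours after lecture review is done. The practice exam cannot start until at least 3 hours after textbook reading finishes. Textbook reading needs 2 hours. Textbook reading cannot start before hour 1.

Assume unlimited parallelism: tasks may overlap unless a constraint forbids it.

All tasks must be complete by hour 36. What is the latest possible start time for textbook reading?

To finish by hour 36, error review (duration 9) must start no later than hour 27.
The practice exam must finish before error review (must start by hour 27). With a 4-hour duration, the practice exam must start by 27 − 4 = hour 23.
Lecture review has to be done before the practice exam (must start by hour 23, minus 2-hour gap → hour 21). That means finishing by hour 21, i.e. starting by 21 − 8 = hour 13.
Flashcard drill has to be done before error review (must start by hour 27). That means finishing by hour 27, i.e. starting by 27 − 9 = hour 18.
Textbook reading must finish in time for lecture review (must start by hour 13, minus 3-hour gap → hour 10); flashcard drill (must start by hour 18); the practice exam (must start by hour 23, minus 3-hour gap → hour 20); error review (must start by hour 27). The tightest is hour 10, so textbook reading must start by 10 − 2 = hour 8.

8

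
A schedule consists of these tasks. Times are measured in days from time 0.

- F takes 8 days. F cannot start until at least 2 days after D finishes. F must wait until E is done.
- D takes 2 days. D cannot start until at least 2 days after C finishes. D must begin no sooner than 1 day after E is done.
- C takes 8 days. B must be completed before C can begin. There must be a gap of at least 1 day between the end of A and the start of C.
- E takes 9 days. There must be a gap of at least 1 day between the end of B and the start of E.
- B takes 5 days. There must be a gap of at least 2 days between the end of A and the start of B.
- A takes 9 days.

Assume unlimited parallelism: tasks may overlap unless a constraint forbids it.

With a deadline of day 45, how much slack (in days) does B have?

A can start immediately at day 0; it finishes at day 9.
B cannot begin until A (finishes day 9, plus 2-day gap → day 11). It runs from day 11 to 11 + 5 = day 16.

Working backward from the deadline:
F must finish by day 45; it takes 8 days, so it must start by 45 − 8 = day 37.
Since F (must start by day 37, minus 2-day gap → day 35) depends on it, D must finish by day 35. Backing off its 2-day duration gives a latest start of day 33.
C must finish before D (must start by day 33, minus 2-day gap → day 31). With an 8-day duration, C must start by 31 − 8 = day 23.
For E: D (must start by day 33, minus 1-day gap → day 32); F (must start by day 37). The most restrictive is day 32; with a 9-day duration, E must start by day 23.
For B: C (must start by day 23); E (must start by day 23, minus 1-day gap → day 22). The most restrictive is day 22; with a 5-day duration, B must start by day 17.
So B can start as early as day 11 and as late as day 17, giving 17 − 11 = 6 days of slack.

6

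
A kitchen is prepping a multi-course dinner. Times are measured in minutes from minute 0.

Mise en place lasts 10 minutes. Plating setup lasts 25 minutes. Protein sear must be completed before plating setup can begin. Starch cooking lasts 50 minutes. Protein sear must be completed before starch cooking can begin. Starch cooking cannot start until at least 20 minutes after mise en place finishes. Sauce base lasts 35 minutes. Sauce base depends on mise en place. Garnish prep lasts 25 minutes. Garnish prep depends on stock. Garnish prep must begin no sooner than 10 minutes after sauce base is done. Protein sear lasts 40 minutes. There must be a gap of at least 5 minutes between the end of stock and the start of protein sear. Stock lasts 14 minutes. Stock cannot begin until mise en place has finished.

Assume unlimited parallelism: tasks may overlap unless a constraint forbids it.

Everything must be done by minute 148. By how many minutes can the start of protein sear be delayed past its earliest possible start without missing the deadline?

Mise en place can start immediately at minute 0; it finishes at minute 10.
Stock cannot begin until mise en place (finishes minute 10). It runs from minute 10 to 10 + 14 = minute 24.
Protein sear cannot begin until stock (finishes minute 24, plus 5-minute gap → minute 29). It runs from minute 29 to 29 + 40 = minute 69.

Working backward from the deadline:
Starch cooking must finish by minute 148; it takes 50 minutes, so it must start by 148 − 50 = minute 98.
Plating setup has no dependents, so it just needs to finish by minute 148. Starting by 148 − 25 = minute 123 achieves that.
For protein sear: starch cooking (must start by minute 98); plating setup (must start by minute 123). The most restrictive is minute 98; with a 40-minute duration, protein sear must start by minute 58.
So protein sear can start as early as minute 29 and as late as minute 58, giving 58 − 29 = 29 minutes of slack.

29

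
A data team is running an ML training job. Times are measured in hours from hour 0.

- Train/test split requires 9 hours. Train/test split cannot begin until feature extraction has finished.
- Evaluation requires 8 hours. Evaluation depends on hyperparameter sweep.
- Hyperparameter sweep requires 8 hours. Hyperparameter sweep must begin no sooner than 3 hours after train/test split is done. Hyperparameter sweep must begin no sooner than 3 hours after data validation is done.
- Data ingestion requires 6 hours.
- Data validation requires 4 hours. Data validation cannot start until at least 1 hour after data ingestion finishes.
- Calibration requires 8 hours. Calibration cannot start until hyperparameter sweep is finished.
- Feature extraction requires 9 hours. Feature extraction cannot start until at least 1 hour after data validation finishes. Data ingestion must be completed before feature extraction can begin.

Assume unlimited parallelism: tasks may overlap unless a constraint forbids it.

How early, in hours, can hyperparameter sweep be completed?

Data ingestion has no prerequisites, so it starts at hour 0 and finishes at hour 6.
Data validation waits on data ingestion (finishes hour 6, plus 1-hour gap → hour 7), so it starts at hour 7 and finishes at 7 + 4 = hour 11.
Feature extraction cannot start until data validation (finishes hour 11, plus 1-hour gap → hour 12); data ingestion (finishes hour 6). The controlling bound is hour 12, so feature extraction finishes at 12 + 9 = hour 21.
After feature extraction (finishes hour 21), train/test split can start at hour 21 and finishes at hour 30.
For hyperparameter sweep: train/test split (finishes hour 30, plus 3-hour gap → hour 33); data validation (finishes hour 11, plus 3-hour gap → hour 14). Taking the maximum gives a start of hour 33, and it finishes at 33 + 8 = hour 41.

41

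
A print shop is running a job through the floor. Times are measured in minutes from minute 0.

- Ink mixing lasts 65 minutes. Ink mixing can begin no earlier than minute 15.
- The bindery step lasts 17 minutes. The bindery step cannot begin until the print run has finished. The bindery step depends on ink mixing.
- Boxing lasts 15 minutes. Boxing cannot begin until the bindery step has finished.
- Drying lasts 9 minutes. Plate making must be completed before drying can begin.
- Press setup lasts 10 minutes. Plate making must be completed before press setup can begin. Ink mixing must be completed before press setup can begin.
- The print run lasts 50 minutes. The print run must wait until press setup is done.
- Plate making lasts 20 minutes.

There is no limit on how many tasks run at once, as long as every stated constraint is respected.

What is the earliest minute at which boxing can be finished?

172

Ink mixing cannot begin until its own release at minute 15. It runs from minute 15 to 15 + 65 = minute 80.
Plate making can start immediately at minute 0; it finishes at minute 20.
Press setup cannot start until plate making (finishes minute 20); ink mixing (finishes minute 80). The controlling bound is minute 80, so press setup finishes at 80 + 10 = minute 90.
The print run cannot begin until press setup (finishes minute 90). It runs from minute 90 to 90 + 50 = minute 140.
The bindery step has to wait for the print run (finishes minute 140); ink mixing (finishes minute 80). The latest of these is minute 140, so the bindery step runs minute 140 to 140 + 17 = minute 157.
After the bindery step (finishes minute 157), boxing can start at minute 157 and finishes at minute 172.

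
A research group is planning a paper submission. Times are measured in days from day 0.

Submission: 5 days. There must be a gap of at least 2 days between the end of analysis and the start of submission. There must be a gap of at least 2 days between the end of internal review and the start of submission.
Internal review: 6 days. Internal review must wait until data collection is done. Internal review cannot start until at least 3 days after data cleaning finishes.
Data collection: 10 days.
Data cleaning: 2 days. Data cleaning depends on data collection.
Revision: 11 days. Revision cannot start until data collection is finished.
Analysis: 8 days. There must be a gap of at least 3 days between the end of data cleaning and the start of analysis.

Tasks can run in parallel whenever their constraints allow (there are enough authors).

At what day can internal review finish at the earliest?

21

Nothing blocks data collection, so it runs from day 0 to day 10.
Data cleaning waits on data collection (finishes day 10), so it starts at day 10 and finishes at 10 + 2 = day 12.
Internal review has to wait for data collection (finishes day 10); data cleaning (finishes day 12, plus 3-day gap → day 15). The latest of these is day 15, so internal review runs day 15 to 15 + 6 = day 21.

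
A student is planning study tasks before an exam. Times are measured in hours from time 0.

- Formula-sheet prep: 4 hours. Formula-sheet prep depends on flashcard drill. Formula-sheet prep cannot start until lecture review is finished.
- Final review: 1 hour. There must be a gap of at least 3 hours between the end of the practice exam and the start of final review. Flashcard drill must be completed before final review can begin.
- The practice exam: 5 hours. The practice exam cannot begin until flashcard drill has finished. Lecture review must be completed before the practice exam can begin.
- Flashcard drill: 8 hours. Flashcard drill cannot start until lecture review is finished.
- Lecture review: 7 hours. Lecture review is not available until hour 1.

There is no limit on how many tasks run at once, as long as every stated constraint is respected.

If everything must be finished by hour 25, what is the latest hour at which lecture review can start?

1

Nothing follows final review; the deadline of hour 25 is its only limit. It must start by 25 − 1 = hour 24.
The practice exam must finish before final review (must start by hour 24, minus 3-hour gap → hour 21). With a 5-hour duration, the practice exam must start by 21 − 5 = hour 16.
Nothing follows formula-sheet prep; the deadline of hour 25 is its only limit. It must start by 25 − 4 = hour 21.
Flashcard drill must finish in time for the practice exam (must start by hour 16); formula-sheet prep (must start by hour 21); final review (must start by hour 24). The tightest is hour 16, so flashcard drill must start by 16 − 8 = hour 8.
Lecture review has several dependents: flashcard drill (must start by hour 8); the practice exam (must start by hour 16); formula-sheet prep (must start by hour 21). The earliest of those limits is hour 8, so lecture review must start by 8 − 7 = hour 1.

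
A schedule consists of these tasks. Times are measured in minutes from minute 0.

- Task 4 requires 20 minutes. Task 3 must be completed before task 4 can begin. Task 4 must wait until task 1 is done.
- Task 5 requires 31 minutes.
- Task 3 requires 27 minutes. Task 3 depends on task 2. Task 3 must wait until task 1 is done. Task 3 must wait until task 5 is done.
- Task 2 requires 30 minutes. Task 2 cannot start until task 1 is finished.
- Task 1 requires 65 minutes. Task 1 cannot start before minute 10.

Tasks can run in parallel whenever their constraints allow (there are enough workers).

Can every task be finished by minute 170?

Yes

Task 5 has no prerequisites, so it starts at minute 0 and finishes at minute 31.
Task 1 waits on its own release at minute 10, so it starts at minute 10 and finishes at 10 + 65 = minute 75.
Task 2 waits on task 1 (finishes minute 75), so it starts at minute 75 and finishes at 75 + 30 = minute 105.
Task 3 has to wait for task 2 (finishes minute 105); task 1 (finishes minute 75); task 5 (finishes minute 31). The latest of these is minute 105, so task 3 runs minute 105 to 105 + 27 = minute 132.
Task 4 has to wait for task 3 (finishes minute 132); task 1 (finishes minute 75). The latest of these is minute 132, so task 4 runs minute 132 to 132 + 20 = minute 152.
Every task is finished by minute 152, which is no later than the deadline of 170, so the schedule is feasible.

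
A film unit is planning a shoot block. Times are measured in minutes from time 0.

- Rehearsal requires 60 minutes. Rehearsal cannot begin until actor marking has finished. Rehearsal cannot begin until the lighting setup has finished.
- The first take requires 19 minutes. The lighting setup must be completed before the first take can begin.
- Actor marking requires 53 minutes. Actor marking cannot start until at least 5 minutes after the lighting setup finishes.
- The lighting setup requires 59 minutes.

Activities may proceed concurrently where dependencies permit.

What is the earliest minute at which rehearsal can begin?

The lighting setup can start immediately at minute 0; it finishes at minute 59.
Actor marking cannot begin until the lighting setup (finishes minute 59, plus 5-minute gap → minute 64). It runs from minute 64 to 64 + 53 = minute 117.
Rehearsal waits on actor marking (finishes minute 117); the lighting setup (finishes minute 59). The latest of these is minute 117, which is the earliest rehearsal can start.

117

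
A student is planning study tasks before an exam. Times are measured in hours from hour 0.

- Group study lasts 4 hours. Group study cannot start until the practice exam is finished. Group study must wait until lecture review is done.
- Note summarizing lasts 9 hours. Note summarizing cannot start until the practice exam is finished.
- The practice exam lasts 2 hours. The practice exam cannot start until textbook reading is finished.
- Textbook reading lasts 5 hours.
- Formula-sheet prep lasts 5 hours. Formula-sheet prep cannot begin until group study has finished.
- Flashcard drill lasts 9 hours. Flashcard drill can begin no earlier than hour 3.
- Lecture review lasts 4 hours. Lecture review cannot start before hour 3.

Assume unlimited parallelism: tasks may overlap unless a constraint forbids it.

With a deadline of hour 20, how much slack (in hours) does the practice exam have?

Textbook reading can start immediately at hour 0; it finishes at hour 5.
The practice exam cannot begin until textbook reading (finishes hour 5). It runs from hour 5 to 5 + 2 = hour 7.

Working backward from the deadline:
Nothing follows formula-sheet prep; the deadline of hour 20 is its only limit. It must start by 20 − 5 = hour 15.
Group study feeds into formula-sheet prep (must start by hour 15); so group study must finish by hour 15 and therefore start by hour 11.
Nothing follows note summarizing; the deadline of hour 20 is its only limit. It must start by 20 − 9 = hour 11.
For the practice exam: group study (must start by hour 11); note summarizing (must start by hour 11). The most restrictive is hour 11; with a 2-hour duration, the practice exam must start by hour 9.
So the practice exam can start as early as hour 5 and as late as hour 9, giving 9 − 5 = 4 hours of slack.

4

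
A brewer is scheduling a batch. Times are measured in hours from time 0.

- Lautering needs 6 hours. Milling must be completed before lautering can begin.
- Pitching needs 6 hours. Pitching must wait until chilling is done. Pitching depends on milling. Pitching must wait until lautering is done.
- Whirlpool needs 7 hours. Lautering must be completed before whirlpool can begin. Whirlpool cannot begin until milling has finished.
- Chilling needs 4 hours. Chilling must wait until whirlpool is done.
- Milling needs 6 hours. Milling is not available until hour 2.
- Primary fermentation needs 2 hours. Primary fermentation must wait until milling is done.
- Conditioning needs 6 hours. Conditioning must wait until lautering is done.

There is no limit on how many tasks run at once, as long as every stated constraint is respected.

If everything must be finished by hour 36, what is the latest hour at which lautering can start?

Pitching must finish by hour 36; it takes 6 hours, so it must start by 36 − 6 = hour 30.
Since pitching (must start by hour 30) depends on it, chilling must finish by hour 30. Backing off its 4-hour duration gives a latest start of hour 26.
Since chilling (must start by hour 26) depends on it, whirlpool must finish by hour 26. Backing off its 7-hour duration gives a latest start of hour 19.
Nothing follows conditioning; the deadline of hour 36 is its only limit. It must start by 36 − 6 = hour 30.
For lautering: whirlpool (must start by hour 19); pitching (must start by hour 30); conditioning (must start by hour 30). The most restrictive is hour 19; with a 6-hour duration, lautering must start by hour 13.

13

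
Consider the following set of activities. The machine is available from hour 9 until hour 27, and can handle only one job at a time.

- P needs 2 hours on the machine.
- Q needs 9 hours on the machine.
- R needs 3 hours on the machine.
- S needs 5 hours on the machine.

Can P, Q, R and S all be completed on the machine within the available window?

The machine window is 27 − 9 = 18 hours.
Running back to back, the jobs need 2 + 9 + 3 + 5 = 19 hours on the machine.
Since 19 > 18, they cannot all fit.

No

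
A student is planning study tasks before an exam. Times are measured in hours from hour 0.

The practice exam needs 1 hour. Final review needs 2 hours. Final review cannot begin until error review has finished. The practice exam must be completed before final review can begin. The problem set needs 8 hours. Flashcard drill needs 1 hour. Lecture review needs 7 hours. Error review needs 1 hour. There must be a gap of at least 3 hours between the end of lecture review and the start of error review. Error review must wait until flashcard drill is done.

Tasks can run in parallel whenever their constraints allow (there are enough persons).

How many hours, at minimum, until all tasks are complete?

The practice exam has no prerequisites, so it starts at hour 0 and finishes at hour 1.
Flashcard drill can start immediately at hour 0; it finishes at hour 1.
Nothing blocks the problem set, so it runs from hour 0 to hour 8.
Lecture review can start immediately at hour 0; it finishes at hour 7.
For error review: lecture review (finishes hour 7, plus 3-hour gap → hour 10); flashcard drill (finishes hour 1). Taking the maximum gives a start of hour 10, and it finishes at 10 + 1 = hour 11.
For final review: error review (finishes hour 11); the practice exam (finishes hour 1). Taking the maximum gives a start of hour 11, and it finishes at 11 + 2 = hour 13.
All tasks are finished once the last one completes. Finish times: Lecture review at 7, The problem set at 8, Flashcard drill at 1, The practice exam at 1, Error review at 11, Final review at 13. The latest is hour 13.

13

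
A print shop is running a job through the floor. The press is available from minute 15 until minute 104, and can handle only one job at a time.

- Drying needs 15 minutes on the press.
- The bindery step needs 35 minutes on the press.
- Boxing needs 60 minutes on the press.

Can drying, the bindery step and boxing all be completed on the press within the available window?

The press window is 104 − 15 = 89 minutes.
Running back to back, the jobs need 15 + 35 + 60 = 110 minutes on the press.
Since 110 > 89, they cannot all fit.

No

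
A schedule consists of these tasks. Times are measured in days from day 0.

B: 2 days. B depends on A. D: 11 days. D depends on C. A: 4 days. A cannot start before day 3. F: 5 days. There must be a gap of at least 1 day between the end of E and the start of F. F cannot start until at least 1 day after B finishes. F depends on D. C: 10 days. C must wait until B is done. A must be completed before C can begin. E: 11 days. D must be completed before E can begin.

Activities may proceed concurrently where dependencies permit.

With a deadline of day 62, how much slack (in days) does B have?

15

After its own release at day 3, A can start at day 3 and finishes at day 7.
After A (finishes day 7), B can start at day 7 and finishes at day 9.

Working backward from the deadline:
F must finish by day 62; it takes 5 days, so it must start by 62 − 5 = day 57.
E feeds into F (must start by day 57, minus 1-day gap → day 56); so E must finish by day 56 and therefore start by day 45.
D must finish in time for E (must start by day 45); F (must start by day 57). The tightest is day 45, so D must start by 45 − 11 = day 34.
C must finish before D (must start by day 34). With a 10-day duration, C must start by 34 − 10 = day 24.
B feeds C (must start by day 24); F (must start by day 57, minus 1-day gap → day 56). Taking the minimum, B must finish by day 24 and start by 24 − 2 = day 22.
So B can start as early as day 7 and as late as day 22, giving 22 − 7 = 15 days of slack.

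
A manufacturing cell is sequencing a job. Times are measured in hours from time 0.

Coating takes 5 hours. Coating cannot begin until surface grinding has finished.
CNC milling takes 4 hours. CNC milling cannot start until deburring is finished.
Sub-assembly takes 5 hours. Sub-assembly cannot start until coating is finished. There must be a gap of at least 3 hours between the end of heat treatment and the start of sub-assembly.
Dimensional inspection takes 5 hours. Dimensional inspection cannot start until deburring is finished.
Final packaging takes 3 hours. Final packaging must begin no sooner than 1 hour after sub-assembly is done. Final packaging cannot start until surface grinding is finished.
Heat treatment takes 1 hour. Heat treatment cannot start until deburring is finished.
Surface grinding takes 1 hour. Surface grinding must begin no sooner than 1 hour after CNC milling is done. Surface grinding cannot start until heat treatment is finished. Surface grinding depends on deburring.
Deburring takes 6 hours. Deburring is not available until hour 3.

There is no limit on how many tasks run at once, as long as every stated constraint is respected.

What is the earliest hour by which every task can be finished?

Deburring waits on its own release at hour 3, so it starts at hour 3 and finishes at 3 + 6 = hour 9.
Dimensional inspection waits on deburring (finishes hour 9), so it starts at hour 9 and finishes at 9 + 5 = hour 14.
Heat treatment cannot begin until deburring (finishes hour 9). It runs from hour 9 to 9 + 1 = hour 10.
After deburring (finishes hour 9), CNC milling can start at hour 9 and finishes at hour 13.
Surface grinding needs all of CNC milling (finishes hour 13, plus 1-hour gap → hour 14); heat treatment (finishes hour 10); deburring (finishes hour 9). That puts its earliest start at hour 14; it finishes at 14 + 1 = hour 15.
Coating waits on surface grinding (finishes hour 15), so it starts at hour 15 and finishes at 15 + 5 = hour 20.
Sub-assembly needs all of coating (finishes hour 20); heat treatment (finishes hour 10, plus 3-hour gap → hour 13). That puts its earliest start at hour 20; it finishes at 20 + 5 = hour 25.
Final packaging has to wait for sub-assembly (finishes hour 25, plus 1-hour gap → hour 26); surface grinding (finishes hour 15). The latest of these is hour 26, so final packaging runs hour 26 to 26 + 3 = hour 29.
All tasks are finished once the last one completes. Finish times: Deburring at 9, CNC milling at 13, Heat treatment at 10, Surface grinding at 15, Dimensional inspection at 14, Coating at 20, Sub-assembly at 25, Final packaging at 29. The latest is hour 29.

29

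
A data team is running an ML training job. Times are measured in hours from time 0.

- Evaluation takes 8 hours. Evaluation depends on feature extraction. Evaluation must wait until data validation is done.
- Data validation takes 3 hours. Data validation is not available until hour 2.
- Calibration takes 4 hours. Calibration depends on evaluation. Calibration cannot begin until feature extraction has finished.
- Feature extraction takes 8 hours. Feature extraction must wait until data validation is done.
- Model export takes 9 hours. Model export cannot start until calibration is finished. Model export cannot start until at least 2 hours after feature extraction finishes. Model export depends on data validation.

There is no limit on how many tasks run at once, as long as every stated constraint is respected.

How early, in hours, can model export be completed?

34

Data validation cannot begin until its own release at hour 2. It runs from hour 2 to 2 + 3 = hour 5.
Feature extraction cannot begin until data validation (finishes hour 5). It runs from hour 5 to 5 + 8 = hour 13.
For evaluation: feature extraction (finishes hour 13); data validation (finishes hour 5). Taking the maximum gives a start of hour 13, and it finishes at 13 + 8 = hour 21.
Calibration cannot start until evaluation (finishes hour 21); feature extraction (finishes hour 13). The controlling bound is hour 21, so calibration finishes at 21 + 4 = hour 25.
Model export has to wait for calibration (finishes hour 25); feature extraction (finishes hour 13, plus 2-hour gap → hour 15); data validation (finishes hour 5). The latest of these is hour 25, so model export runs hour 25 to 25 + 9 = hour 34.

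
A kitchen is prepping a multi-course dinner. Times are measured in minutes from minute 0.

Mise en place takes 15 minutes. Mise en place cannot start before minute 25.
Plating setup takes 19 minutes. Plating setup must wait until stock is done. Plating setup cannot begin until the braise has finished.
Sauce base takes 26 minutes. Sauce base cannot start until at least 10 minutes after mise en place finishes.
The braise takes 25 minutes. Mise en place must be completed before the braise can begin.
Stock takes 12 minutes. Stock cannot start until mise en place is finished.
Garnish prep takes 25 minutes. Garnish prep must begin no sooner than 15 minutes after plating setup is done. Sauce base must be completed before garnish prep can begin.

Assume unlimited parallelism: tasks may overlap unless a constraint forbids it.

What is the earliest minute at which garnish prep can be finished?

Mise en place waits on its own release at minute 25, so it starts at minute 25 and finishes at 25 + 15 = minute 40.
The braise cannot begin until mise en place (finishes minute 40). It runs from minute 40 to 40 + 25 = minute 65.
Sauce base cannot begin until mise en place (finishes minute 40, plus 10-minute gap → minute 50). It runs from minute 50 to 50 + 26 = minute 76.
Stock cannot begin until mise en place (finishes minute 40). It runs from minute 40 to 40 + 12 = minute 52.
Plating setup needs all of stock (finishes minute 52); the braise (finishes minute 65). That puts its earliest start at minute 65; it finishes at 65 + 19 = minute 84.
For garnish prep: plating setup (finishes minute 84, plus 15-minute gap → minute 99); sauce base (finishes minute 76). Taking the maximum gives a start of minute 99, and it finishes at 99 + 25 = minute 124.

124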